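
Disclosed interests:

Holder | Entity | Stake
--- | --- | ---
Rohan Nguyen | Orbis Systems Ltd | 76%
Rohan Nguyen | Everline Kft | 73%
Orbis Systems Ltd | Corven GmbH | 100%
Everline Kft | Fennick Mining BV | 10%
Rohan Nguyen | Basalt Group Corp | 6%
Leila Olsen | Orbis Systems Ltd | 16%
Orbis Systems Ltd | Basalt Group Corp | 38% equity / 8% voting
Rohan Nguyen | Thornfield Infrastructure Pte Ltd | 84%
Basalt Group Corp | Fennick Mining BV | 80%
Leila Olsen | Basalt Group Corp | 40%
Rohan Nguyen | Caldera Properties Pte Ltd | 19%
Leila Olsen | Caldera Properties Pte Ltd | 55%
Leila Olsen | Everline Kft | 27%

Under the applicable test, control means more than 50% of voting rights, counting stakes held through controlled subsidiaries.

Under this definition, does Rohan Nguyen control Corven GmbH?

Rohan holds 76% of Orbis, so Rohan controls Orbis.
Orbis holds 100% of Corven, so Rohan controls Corven.

Yes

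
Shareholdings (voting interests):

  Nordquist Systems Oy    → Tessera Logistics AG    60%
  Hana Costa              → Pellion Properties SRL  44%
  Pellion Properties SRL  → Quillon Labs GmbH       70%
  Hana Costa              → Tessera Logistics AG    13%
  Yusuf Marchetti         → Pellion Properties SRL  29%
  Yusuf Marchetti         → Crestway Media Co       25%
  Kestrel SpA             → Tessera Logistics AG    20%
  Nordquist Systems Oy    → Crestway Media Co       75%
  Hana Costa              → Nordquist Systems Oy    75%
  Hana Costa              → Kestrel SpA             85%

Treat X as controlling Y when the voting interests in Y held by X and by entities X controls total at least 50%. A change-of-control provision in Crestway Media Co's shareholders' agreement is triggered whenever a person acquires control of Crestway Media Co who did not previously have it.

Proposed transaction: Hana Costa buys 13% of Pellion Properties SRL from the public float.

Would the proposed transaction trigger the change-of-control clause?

The purchase changes only Hana's holdings, so Hana is the only person who could newly come to control Crestway.
Hana holds 75% of Nordquist, so Hana controls Nordquist.
Nordquist holds 75% of Crestway, so Hana controls Crestway.
So Hana already controls Crestway before the transaction.
After the purchase, Hana's direct stake in Pellion rises to 44% + 13% = 57%.
Hana controlled Crestway already, so this is not a new person acquiring control; every other person's position is unchanged or reduced.
No new person acquires control, so the clause is not triggered.

No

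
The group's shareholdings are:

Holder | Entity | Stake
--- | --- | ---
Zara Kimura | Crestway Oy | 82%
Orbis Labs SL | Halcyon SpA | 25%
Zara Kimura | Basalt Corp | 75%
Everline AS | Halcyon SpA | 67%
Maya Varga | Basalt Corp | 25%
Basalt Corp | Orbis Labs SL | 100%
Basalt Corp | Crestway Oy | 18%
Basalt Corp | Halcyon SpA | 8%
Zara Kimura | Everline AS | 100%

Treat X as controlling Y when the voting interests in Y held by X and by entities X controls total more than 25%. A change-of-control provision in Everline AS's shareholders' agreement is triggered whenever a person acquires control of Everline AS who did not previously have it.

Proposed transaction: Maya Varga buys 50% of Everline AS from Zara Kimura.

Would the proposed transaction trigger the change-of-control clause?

The purchase adds only to Maya's holdings (Zara's stake shrinks), so Maya is the only person who could newly come to control Everline.
Maya's largest direct stake is 25% in Basalt, which does not meet the threshold, so Maya controls no company.
Neither Maya nor any entity Maya controls holds any voting interest in Everline.
So before the transaction, Maya does not control Everline.
After the purchase, Maya holds 50% of Everline directly, and Zara's stake falls to 50%.
Maya holds 50% of Everline, so Maya controls Everline.
Maya did not control Everline before and does after, so the clause is triggered.

Yes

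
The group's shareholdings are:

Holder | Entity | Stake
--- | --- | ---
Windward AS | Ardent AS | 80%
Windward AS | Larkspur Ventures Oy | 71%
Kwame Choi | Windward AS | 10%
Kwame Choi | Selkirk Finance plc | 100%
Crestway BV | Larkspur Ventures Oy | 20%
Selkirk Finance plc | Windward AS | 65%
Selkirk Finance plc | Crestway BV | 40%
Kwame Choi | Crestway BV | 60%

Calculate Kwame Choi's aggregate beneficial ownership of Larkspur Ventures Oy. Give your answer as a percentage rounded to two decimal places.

Kwame reaches Larkspur along 4 paths.
Via Selkirk → Windward: 100% × 65% × 71% = 46.15%.
Via Windward: 10% × 71% = 7.1%.
Via Selkirk → Crestway: 100% × 40% × 20% = 8%.
Via Crestway: 60% × 20% = 12%.
Total: 46.15% + 7.1% + 8% + 12% = 73.25%.

73.25%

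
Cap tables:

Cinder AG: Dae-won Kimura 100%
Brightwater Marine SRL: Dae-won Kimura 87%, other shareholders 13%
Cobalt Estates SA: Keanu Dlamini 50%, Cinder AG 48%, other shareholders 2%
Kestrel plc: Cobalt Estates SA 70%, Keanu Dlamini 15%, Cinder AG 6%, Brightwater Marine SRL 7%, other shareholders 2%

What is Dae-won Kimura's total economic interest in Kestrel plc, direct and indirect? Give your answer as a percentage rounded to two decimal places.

Dae-won reaches Kestrel along 3 paths.
Via Cinder → Cobalt: 100% × 48% × 70% = 33.6%.
Via Cinder: 100% × 6% = 6%.
Via Brightwater: 87% × 7% = 6.09%.
Total: 33.6% + 6% + 6.09% = 45.69%.

45.69%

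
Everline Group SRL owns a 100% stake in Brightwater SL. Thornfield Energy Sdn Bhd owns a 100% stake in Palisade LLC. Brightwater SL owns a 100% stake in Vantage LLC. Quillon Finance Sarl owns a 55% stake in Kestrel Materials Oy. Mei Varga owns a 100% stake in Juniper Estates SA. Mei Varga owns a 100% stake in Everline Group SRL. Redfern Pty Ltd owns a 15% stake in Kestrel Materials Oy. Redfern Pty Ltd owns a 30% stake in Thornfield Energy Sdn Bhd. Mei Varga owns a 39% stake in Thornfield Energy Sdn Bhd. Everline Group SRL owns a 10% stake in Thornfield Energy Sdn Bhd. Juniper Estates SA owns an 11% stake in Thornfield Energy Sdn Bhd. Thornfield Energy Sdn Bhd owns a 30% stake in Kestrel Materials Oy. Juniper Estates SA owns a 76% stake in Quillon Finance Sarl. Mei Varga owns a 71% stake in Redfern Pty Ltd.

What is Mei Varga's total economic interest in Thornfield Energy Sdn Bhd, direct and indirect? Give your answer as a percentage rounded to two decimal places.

Mei reaches Thornfield along 4 paths.
Via Redfern: 71% × 30% = 21.3%.
Via Everline: 100% × 10% = 10%.
Direct stake: 39% = 39%.
Via Juniper: 100% × 11% = 11%.
Total: 21.3% + 10% + 39% + 11% = 81.3%.
Rounded: 81.30%.

81.30%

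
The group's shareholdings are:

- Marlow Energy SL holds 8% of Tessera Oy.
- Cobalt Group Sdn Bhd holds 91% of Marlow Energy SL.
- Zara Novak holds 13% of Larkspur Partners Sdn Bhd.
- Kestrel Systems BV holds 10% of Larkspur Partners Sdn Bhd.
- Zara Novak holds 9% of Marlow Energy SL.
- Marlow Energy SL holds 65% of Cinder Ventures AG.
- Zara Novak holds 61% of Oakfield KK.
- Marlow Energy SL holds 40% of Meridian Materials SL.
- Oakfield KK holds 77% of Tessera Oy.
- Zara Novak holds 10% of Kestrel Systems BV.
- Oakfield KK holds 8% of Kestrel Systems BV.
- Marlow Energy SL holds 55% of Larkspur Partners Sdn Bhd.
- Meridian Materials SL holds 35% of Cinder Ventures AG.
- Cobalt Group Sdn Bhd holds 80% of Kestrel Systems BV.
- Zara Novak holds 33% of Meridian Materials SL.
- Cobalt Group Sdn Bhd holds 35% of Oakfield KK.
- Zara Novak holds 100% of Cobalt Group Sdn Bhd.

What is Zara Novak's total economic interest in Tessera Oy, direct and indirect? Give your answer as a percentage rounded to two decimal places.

81.92%

Zara reaches Tessera along 4 paths.
Via Cobalt → Oakfield: 100% × 35% × 77% = 26.95%.
Via Oakfield: 61% × 77% = 46.97%.
Via Cobalt → Marlow: 100% × 91% × 8% = 7.28%.
Via Marlow: 9% × 8% = 0.72%.
Total: 26.95% + 46.97% + 7.28% + 0.72% = 81.92%.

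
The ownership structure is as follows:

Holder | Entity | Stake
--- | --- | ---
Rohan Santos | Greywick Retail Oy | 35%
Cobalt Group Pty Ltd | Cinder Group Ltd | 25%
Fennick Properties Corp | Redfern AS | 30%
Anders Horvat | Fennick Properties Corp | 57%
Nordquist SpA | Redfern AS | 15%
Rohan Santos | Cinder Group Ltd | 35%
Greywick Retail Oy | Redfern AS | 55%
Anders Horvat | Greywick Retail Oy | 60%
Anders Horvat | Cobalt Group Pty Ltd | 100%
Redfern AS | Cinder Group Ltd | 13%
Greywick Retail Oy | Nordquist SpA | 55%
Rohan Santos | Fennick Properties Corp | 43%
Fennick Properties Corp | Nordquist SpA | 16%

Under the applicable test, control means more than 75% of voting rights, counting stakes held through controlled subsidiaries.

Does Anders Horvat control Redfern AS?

No

Anders holds 100% of Cobalt, so Anders controls Cobalt.
Neither Anders nor any entity Anders controls holds any voting interest in Redfern.
So Anders does not control Redfern.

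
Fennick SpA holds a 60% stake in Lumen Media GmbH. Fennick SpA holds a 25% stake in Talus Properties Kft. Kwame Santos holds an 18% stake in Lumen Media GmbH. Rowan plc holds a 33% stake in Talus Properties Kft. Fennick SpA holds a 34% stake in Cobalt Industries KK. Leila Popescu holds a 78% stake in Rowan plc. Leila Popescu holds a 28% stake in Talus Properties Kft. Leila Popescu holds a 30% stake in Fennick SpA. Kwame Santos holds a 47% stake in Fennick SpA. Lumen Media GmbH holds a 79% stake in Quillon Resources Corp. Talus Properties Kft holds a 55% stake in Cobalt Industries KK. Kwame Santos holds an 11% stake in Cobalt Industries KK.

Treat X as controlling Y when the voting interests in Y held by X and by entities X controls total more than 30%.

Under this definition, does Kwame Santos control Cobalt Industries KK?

Kwame holds 47% of Fennick, so Kwame controls Fennick.
Kwame and Fennick together hold 11% + 34% = 45% of Cobalt, so Kwame controls Cobalt.

Yes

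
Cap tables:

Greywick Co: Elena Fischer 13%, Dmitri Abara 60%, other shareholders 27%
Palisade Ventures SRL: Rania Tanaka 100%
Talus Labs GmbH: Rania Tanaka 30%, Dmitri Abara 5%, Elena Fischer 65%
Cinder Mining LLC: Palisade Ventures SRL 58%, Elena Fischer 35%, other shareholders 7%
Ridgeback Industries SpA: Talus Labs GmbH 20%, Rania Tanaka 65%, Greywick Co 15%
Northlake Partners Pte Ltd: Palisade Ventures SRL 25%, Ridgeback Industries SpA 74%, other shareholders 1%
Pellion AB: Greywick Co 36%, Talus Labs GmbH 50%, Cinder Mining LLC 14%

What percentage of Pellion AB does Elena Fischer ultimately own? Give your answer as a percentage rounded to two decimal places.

Elena reaches Pellion along 3 paths.
Via Greywick: 13% × 36% = 4.68%.
Via Talus: 65% × 50% = 32.5%.
Via Cinder: 35% × 14% = 4.9%.
Total: 4.68% + 32.5% + 4.9% = 42.08%.

42.08%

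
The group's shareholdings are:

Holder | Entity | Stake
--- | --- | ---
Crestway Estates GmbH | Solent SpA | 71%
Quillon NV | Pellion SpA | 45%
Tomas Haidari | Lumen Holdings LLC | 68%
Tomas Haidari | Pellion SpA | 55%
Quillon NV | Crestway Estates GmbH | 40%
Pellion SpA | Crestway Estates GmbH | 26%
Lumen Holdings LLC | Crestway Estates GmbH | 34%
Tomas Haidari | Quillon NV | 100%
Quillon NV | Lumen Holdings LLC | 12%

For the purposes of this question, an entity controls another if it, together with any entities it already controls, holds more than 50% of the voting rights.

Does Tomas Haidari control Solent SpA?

Tomas holds 100% of Quillon, so Tomas controls Quillon.
Tomas and Quillon together hold 68% + 12% = 80% of Lumen, so Tomas controls Lumen.
Quillon and Tomas together hold 45% + 55% = 100% of Pellion, so Tomas controls Pellion.
Lumen and Quillon and Pellion together hold 34% + 40% + 26% = 100% of Crestway, so Tomas controls Crestway.
Crestway holds 71% of Solent, so Tomas controls Solent.

Yes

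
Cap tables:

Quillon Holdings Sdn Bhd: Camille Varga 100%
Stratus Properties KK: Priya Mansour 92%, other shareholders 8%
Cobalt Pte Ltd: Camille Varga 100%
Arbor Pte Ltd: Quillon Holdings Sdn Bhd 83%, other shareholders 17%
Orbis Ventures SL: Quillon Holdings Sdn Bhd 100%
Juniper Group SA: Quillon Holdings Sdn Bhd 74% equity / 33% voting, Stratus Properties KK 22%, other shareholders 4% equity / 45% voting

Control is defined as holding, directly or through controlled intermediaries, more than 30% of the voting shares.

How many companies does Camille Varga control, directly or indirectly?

5

Camille holds 100% of Quillon, so Camille controls Quillon.
Camille holds 100% of Cobalt, so Camille controls Cobalt.
Quillon holds 83% of Arbor, so Camille controls Arbor.
Quillon holds 100% of Orbis, so Camille controls Orbis.
Quillon holds 33% of Juniper, so Camille controls Juniper.
No other company's threshold is met.
Camille controls 5 companies.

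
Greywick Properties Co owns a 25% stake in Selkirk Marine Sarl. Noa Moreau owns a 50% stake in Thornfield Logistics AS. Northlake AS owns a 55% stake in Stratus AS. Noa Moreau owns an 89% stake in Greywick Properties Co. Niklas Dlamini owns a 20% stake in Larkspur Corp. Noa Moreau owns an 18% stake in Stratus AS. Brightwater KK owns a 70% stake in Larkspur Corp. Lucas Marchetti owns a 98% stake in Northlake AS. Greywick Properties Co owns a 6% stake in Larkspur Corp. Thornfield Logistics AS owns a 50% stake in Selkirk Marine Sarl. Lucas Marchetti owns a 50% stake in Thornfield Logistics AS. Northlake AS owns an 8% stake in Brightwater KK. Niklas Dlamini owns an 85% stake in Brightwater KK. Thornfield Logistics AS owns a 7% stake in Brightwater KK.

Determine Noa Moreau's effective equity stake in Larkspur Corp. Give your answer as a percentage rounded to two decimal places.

Noa reaches Larkspur along 2 paths.
Via Thornfield → Brightwater: 50% × 7% × 70% = 2.45%.
Via Greywick: 89% × 6% = 5.34%.
Total: 2.45% + 5.34% = 7.79%.

7.79%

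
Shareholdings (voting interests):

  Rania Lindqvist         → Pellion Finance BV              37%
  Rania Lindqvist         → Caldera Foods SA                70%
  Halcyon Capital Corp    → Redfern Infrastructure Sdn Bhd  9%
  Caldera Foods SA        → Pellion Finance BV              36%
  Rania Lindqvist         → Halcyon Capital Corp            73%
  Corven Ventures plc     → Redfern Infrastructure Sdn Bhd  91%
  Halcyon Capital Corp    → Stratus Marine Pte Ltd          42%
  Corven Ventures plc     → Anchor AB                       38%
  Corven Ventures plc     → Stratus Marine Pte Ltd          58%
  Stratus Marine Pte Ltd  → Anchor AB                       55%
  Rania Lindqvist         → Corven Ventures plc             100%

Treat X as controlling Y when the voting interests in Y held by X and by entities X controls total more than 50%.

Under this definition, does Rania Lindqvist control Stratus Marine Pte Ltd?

Yes

Rania holds 100% of Corven, so Rania controls Corven.
Rania holds 73% of Halcyon, so Rania controls Halcyon.
Corven and Halcyon together hold 58% + 42% = 100% of Stratus, so Rania controls Stratus.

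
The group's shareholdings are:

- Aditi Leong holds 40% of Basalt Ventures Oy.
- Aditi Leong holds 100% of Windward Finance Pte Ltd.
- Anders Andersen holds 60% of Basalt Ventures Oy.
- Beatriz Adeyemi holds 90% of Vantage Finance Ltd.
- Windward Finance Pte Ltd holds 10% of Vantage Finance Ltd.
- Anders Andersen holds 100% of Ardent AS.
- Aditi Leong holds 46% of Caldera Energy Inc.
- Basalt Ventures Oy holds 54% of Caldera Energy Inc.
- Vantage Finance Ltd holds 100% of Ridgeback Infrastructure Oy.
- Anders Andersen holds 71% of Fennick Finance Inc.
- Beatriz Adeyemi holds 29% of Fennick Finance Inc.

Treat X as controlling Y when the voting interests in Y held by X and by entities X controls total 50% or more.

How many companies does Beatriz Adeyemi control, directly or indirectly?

Beatriz holds 90% of Vantage, so Beatriz controls Vantage.
Vantage holds 100% of Ridgeback, so Beatriz controls Ridgeback.
No other company's threshold is met.
Beatriz controls 2 companies.

2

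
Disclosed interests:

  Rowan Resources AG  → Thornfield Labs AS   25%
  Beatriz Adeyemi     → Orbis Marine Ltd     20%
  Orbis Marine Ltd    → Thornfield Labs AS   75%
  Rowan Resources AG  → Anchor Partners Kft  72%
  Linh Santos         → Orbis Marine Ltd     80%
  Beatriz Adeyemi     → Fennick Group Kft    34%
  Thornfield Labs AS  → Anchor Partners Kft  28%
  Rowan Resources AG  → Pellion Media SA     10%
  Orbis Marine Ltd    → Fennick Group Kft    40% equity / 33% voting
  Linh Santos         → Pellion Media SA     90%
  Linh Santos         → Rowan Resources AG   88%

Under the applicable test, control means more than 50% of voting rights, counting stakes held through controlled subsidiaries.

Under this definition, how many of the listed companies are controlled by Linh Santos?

Linh holds 88% of Rowan, so Linh controls Rowan.
Linh holds 80% of Orbis, so Linh controls Orbis.
Linh and Rowan together hold 90% + 10% = 100% of Pellion, so Linh controls Pellion.
Orbis and Rowan together hold 75% + 25% = 100% of Thornfield, so Linh controls Thornfield.
Thornfield and Rowan together hold 28% + 72% = 100% of Anchor, so Linh controls Anchor.
No other company's threshold is met.
Linh controls 5 companies.

5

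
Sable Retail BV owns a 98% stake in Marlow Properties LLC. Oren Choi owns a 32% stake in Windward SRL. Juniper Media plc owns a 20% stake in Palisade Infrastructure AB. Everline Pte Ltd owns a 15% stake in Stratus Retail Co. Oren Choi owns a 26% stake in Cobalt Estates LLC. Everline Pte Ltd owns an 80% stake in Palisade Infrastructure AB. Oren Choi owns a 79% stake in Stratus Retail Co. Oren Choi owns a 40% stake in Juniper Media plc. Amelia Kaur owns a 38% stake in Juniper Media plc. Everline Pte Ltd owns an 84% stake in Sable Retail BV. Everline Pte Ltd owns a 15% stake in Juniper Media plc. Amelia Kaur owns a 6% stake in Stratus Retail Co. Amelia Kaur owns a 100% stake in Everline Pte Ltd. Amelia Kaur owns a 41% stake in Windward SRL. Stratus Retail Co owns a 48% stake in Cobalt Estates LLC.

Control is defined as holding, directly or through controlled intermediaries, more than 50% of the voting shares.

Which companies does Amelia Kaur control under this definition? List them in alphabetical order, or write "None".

Amelia holds 100% of Everline, so Amelia controls Everline.
Everline and Amelia together hold 15% + 38% = 53% of Juniper, so Amelia controls Juniper.
Everline holds 84% of Sable, so Amelia controls Sable.
Everline and Juniper together hold 80% + 20% = 100% of Palisade, so Amelia controls Palisade.
Sable holds 98% of Marlow, so Amelia controls Marlow.
No other company's threshold is met.

Everline Pte Ltd, Juniper Media plc, Marlow Properties LLC, Palisade Infrastructure AB, Sable Retail BV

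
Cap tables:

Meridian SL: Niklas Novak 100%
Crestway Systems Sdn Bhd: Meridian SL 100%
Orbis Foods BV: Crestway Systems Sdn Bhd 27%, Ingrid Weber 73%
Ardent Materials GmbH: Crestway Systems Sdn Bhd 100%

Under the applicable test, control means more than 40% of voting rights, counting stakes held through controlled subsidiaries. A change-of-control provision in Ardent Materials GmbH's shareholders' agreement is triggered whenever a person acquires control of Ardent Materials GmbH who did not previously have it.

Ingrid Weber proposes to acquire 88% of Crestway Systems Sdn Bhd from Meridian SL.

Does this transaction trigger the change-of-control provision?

The purchase adds only to Ingrid's holdings (Meridian's stake shrinks), so Ingrid is the only person who could newly come to control Ardent.
Ingrid holds 73% of Orbis, so Ingrid controls Orbis.
Neither Ingrid nor any entity Ingrid controls holds any voting interest in Ardent.
So before the transaction, Ingrid does not control Ardent.
After the purchase, Ingrid holds 88% of Crestway directly, and Meridian's stake falls to 12%.
Ingrid holds 88% of Crestway, so Ingrid controls Crestway.
Crestway holds 100% of Ardent, so Ingrid controls Ardent.
Ingrid did not control Ardent before and does after, so the clause is triggered.

Yes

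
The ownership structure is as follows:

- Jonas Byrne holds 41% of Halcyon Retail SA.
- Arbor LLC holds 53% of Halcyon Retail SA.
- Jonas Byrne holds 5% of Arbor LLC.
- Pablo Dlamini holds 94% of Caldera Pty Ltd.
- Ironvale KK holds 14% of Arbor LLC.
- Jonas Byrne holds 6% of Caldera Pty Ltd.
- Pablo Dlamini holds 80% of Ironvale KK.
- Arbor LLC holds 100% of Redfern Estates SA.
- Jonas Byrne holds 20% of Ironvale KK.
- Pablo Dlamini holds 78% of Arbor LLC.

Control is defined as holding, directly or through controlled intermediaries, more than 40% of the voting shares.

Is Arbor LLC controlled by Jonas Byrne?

Jonas holds 41% of Halcyon, so Jonas controls Halcyon.
In Arbor, Jonas's side holds only 5%, not > 40%.
So Jonas does not control Arbor.

No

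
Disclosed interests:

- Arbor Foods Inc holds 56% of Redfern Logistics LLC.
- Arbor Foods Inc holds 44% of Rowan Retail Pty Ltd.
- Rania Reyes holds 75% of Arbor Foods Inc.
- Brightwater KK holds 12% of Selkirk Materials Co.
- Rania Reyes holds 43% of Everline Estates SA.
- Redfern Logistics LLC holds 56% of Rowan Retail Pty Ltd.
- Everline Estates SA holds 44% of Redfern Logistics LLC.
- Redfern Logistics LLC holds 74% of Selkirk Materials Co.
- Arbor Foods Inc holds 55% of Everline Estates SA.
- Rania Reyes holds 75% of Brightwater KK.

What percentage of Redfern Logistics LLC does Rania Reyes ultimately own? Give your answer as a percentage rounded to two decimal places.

79.07%

Rania reaches Redfern along 3 paths.
Via Arbor → Everline: 75% × 55% × 44% = 18.15%.
Via Everline: 43% × 44% = 18.92%.
Via Arbor: 75% × 56% = 42%.
Total: 18.15% + 18.92% + 42% = 79.07%.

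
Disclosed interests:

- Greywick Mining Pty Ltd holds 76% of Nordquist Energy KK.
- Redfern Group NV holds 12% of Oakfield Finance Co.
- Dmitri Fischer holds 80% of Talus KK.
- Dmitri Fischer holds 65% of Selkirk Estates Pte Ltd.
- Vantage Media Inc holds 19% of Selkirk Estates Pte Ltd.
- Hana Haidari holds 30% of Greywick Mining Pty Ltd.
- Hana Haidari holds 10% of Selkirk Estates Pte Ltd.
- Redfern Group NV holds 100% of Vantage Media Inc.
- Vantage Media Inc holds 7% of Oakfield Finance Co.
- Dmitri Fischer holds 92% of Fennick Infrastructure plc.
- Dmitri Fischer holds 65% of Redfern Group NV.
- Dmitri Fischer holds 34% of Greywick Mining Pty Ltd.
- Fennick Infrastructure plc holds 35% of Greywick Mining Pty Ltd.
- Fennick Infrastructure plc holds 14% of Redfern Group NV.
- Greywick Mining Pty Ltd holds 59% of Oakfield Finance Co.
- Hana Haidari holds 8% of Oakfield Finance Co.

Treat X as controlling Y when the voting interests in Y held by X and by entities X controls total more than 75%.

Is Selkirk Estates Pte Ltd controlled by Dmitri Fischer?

Dmitri holds 92% of Fennick, so Dmitri controls Fennick.
Fennick and Dmitri together hold 14% + 65% = 79% of Redfern, so Dmitri controls Redfern.
Redfern holds 100% of Vantage, so Dmitri controls Vantage.
Dmitri and Vantage together hold 65% + 19% = 84% of Selkirk, so Dmitri controls Selkirk.

Yes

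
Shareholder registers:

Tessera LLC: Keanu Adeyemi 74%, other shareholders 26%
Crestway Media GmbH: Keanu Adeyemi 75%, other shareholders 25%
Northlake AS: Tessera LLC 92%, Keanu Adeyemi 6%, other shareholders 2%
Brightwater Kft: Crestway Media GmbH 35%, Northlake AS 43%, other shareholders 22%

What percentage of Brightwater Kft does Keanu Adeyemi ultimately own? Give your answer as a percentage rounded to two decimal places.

58.10%

Keanu reaches Brightwater along 3 paths.
Via Crestway: 75% × 35% = 26.25%.
Via Tessera → Northlake: 74% × 92% × 43% = 29.2744%.
Via Northlake: 6% × 43% = 2.58%.
Total: 26.25% + 29.2744% + 2.58% = 58.1044%.
Rounded: 58.10%.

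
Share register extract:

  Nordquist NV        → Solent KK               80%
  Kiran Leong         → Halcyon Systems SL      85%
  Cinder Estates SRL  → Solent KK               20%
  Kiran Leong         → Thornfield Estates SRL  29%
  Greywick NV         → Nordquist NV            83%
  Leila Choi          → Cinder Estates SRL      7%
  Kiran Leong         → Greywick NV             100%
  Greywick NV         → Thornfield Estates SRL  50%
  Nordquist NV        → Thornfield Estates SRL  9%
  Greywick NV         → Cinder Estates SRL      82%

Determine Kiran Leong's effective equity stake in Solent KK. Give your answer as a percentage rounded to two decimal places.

Kiran reaches Solent along 2 paths.
Via Greywick → Cinder: 100% × 82% × 20% = 16.4%.
Via Greywick → Nordquist: 100% × 83% × 80% = 66.4%.
Total: 16.4% + 66.4% = 82.8%.
Rounded: 82.80%.

82.80%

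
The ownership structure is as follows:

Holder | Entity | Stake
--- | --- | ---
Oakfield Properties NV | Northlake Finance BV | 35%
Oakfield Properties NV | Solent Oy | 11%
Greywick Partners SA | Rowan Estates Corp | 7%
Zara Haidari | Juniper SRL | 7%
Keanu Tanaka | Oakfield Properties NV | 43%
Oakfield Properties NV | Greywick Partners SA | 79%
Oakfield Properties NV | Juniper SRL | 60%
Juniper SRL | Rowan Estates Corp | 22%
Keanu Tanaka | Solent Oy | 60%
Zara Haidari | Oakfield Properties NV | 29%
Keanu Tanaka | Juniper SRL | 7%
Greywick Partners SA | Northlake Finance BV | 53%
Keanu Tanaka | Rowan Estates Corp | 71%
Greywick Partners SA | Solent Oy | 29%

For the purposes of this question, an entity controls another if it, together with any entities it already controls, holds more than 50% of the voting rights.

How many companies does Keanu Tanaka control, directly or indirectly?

Keanu holds 71% of Rowan, so Keanu controls Rowan.
Keanu holds 60% of Solent, so Keanu controls Solent.
No other company's threshold is met.
Keanu controls 2 companies.

2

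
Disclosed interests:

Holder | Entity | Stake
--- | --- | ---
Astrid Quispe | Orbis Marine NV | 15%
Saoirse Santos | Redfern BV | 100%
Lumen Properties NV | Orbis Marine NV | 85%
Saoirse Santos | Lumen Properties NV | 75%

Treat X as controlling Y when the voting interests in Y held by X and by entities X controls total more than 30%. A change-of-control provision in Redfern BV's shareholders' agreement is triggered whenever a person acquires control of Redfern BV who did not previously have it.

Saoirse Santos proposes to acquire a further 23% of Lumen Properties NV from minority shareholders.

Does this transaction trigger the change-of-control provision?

The purchase changes only Saoirse's holdings, so Saoirse is the only person who could newly come to control Redfern.
Saoirse holds 100% of Redfern, so Saoirse controls Redfern.
So Saoirse already controls Redfern before the transaction.
After the purchase, Saoirse's direct stake in Lumen rises to 75% + 23% = 98%.
Saoirse controlled Redfern already, so this is not a new person acquiring control; every other person's position is unchanged or reduced.
No new person acquires control, so the clause is not triggered.

No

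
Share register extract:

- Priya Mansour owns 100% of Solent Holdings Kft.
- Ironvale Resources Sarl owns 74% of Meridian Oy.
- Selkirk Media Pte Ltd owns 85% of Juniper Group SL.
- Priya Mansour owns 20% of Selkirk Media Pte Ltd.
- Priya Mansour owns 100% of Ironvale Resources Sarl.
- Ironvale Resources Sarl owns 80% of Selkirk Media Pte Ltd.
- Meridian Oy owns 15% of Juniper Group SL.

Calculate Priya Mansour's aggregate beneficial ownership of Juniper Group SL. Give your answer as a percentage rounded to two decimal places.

96.10%

Priya reaches Juniper along 3 paths.
Via Ironvale → Meridian: 100% × 74% × 15% = 11.1%.
Via Ironvale → Selkirk: 100% × 80% × 85% = 68%.
Via Selkirk: 20% × 85% = 17%.
Total: 11.1% + 68% + 17% = 96.1%.
Rounded: 96.10%.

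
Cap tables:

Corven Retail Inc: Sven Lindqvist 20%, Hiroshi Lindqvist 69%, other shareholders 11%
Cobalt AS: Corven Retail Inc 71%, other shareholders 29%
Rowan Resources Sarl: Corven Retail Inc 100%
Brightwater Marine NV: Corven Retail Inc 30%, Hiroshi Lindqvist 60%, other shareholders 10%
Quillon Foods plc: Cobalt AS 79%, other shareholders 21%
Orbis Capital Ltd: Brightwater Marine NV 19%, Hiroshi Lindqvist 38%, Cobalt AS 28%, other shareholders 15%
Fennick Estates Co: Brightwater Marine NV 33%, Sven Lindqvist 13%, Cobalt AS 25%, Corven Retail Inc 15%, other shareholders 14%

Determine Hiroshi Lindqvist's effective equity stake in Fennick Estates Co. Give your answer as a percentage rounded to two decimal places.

49.23%

Hiroshi reaches Fennick along 4 paths.
Via Corven → Brightwater: 69% × 30% × 33% = 6.831%.
Via Brightwater: 60% × 33% = 19.8%.
Via Corven → Cobalt: 69% × 71% × 25% = 12.2475%.
Via Corven: 69% × 15% = 10.35%.
Total: 6.831% + 19.8% + 12.2475% + 10.35% = 49.2285%.
Rounded: 49.23%.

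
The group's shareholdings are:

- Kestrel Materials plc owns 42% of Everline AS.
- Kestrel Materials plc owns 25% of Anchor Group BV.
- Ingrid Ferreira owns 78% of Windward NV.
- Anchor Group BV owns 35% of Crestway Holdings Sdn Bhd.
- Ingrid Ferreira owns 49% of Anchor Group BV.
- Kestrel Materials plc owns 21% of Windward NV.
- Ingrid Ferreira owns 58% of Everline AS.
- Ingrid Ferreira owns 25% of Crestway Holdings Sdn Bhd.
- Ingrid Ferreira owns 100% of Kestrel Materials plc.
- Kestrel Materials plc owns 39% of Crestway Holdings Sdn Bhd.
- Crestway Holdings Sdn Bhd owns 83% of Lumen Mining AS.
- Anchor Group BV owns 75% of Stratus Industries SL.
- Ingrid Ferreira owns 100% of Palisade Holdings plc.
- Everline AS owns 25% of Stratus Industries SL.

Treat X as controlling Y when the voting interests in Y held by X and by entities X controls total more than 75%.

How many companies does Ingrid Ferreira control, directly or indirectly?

4

Ingrid holds 100% of Kestrel, so Ingrid controls Kestrel.
Kestrel and Ingrid together hold 42% + 58% = 100% of Everline, so Ingrid controls Everline.
Ingrid holds 100% of Palisade, so Ingrid controls Palisade.
Kestrel and Ingrid together hold 21% + 78% = 99% of Windward, so Ingrid controls Windward.
No other company's threshold is met.
Ingrid controls 4 companies.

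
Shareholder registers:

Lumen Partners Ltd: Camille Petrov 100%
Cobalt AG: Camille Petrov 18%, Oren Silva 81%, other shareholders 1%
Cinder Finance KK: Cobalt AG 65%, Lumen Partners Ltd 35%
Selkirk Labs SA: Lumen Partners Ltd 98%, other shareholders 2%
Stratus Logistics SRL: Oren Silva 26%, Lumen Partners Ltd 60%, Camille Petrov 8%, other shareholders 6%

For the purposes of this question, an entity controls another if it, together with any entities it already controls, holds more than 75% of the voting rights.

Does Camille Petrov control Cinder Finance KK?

No

Camille holds 100% of Lumen, so Camille controls Lumen.
Lumen holds 98% of Selkirk, so Camille controls Selkirk.
In Cinder, Camille's side holds only 35%, not > 75%.
So Camille does not control Cinder.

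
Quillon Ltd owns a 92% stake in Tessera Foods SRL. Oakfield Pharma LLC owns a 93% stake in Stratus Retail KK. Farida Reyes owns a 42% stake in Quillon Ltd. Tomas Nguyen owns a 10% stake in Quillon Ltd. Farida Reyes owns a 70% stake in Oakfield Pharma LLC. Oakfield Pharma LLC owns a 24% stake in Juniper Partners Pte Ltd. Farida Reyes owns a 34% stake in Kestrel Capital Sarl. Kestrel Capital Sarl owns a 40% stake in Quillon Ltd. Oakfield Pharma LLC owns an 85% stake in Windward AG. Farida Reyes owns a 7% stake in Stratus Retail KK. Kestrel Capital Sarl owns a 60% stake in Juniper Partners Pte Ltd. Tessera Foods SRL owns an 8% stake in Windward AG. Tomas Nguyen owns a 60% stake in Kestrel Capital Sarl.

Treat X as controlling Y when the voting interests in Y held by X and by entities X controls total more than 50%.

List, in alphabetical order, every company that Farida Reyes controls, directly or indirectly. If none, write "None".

Farida holds 70% of Oakfield, so Farida controls Oakfield.
Oakfield and Farida together hold 93% + 7% = 100% of Stratus, so Farida controls Stratus.
Oakfield holds 85% of Windward, so Farida controls Windward.
No other company's threshold is met.

Oakfield Pharma LLC, Stratus Retail KK, Windward AG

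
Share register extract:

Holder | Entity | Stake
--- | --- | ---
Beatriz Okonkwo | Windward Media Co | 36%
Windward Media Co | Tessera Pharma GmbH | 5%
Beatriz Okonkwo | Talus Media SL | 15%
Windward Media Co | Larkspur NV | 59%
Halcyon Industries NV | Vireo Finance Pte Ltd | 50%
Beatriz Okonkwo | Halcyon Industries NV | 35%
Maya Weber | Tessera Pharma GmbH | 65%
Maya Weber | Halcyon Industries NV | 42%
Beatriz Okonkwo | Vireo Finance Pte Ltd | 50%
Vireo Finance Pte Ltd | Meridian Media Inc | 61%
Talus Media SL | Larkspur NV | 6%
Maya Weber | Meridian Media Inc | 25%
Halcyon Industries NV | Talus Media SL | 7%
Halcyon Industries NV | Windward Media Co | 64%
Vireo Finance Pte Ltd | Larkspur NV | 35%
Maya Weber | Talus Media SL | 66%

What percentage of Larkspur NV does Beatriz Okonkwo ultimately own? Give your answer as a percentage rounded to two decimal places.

Beatriz reaches Larkspur along 6 paths.
Via Halcyon → Windward: 35% × 64% × 59% = 13.216%.
Via Windward: 36% × 59% = 21.24%.
Via Halcyon → Vireo: 35% × 50% × 35% = 6.125%.
Via Vireo: 50% × 35% = 17.5%.
Via Talus: 15% × 6% = 0.9%.
Via Halcyon → Talus: 35% × 7% × 6% = 0.147%.
Total: 13.216% + 21.24% + 6.125% + 17.5% + 0.9% + 0.147% = 59.128%.
Rounded: 59.13%.

59.13%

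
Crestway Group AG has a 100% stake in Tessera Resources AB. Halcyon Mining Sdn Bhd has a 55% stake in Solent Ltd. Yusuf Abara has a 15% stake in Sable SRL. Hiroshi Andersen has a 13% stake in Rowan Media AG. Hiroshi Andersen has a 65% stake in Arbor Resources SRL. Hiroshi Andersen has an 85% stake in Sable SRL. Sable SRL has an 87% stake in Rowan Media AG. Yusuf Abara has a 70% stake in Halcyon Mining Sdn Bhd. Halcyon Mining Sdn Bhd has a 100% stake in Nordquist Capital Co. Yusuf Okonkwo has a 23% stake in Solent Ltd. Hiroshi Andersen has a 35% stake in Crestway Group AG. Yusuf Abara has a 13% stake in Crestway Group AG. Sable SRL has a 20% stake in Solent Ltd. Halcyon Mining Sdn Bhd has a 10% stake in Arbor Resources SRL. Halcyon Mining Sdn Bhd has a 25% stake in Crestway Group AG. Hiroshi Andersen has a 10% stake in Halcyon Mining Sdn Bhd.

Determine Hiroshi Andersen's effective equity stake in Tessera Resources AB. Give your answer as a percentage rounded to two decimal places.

37.50%

Hiroshi reaches Tessera along 2 paths.
Via Halcyon → Crestway: 10% × 25% × 100% = 2.5%.
Via Crestway: 35% × 100% = 35%.
Total: 2.5% + 35% = 37.5%.
Rounded: 37.50%.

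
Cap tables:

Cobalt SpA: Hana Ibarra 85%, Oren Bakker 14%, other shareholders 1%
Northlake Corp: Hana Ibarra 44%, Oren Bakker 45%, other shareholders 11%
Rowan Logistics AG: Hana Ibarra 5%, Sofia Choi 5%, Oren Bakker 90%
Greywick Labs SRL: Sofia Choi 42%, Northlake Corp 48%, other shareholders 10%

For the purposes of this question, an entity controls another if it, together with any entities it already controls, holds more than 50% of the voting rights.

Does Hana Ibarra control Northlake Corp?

No

Hana holds 85% of Cobalt, so Hana controls Cobalt.
In Northlake, Hana's side holds only 44%, not > 50%.
So Hana does not control Northlake.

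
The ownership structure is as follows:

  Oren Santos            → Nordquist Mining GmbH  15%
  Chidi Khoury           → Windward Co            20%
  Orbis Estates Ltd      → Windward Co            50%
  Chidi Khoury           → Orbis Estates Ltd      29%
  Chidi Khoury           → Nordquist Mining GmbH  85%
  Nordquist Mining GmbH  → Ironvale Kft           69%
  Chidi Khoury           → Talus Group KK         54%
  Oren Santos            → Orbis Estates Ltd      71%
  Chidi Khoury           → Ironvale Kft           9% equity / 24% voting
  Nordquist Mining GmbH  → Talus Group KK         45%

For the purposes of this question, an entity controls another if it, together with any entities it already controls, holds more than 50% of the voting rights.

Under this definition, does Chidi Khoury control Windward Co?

Chidi holds 85% of Nordquist, so Chidi controls Nordquist.
Chidi and Nordquist together hold 54% + 45% = 99% of Talus, so Chidi controls Talus.
Nordquist and Chidi together hold 69% + 24% = 93% of Ironvale, so Chidi controls Ironvale.
In Windward, Chidi's side holds only 20%, not > 50%.
So Chidi does not control Windward.

No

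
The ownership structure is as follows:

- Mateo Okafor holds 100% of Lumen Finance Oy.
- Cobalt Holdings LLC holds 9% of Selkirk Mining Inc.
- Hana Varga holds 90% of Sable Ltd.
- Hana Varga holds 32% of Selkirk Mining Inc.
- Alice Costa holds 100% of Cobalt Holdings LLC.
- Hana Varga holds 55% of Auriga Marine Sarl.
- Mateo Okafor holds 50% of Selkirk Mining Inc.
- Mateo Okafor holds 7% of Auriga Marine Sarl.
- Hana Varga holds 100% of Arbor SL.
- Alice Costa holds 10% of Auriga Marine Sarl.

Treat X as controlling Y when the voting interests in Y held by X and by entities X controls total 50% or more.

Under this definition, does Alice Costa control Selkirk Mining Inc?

Alice holds 100% of Cobalt, so Alice controls Cobalt.
In Selkirk, Alice's side holds only 9%, not ≥ 50%.
So Alice does not control Selkirk.

No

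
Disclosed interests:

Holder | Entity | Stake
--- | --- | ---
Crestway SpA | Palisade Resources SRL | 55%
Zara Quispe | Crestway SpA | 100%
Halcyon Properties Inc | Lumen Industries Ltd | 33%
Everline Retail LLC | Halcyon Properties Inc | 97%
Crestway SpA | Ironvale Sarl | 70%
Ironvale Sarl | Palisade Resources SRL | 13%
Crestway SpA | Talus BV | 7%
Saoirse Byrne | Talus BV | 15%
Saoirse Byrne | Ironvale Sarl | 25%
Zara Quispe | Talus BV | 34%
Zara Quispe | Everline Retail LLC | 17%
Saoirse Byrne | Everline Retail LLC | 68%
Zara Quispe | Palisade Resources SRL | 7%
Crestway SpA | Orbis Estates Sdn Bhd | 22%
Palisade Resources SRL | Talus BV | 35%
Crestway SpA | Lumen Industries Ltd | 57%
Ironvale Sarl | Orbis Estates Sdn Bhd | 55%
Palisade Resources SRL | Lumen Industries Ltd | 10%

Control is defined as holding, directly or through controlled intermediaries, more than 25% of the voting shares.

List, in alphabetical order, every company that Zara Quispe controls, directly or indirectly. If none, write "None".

Zara holds 100% of Crestway, so Zara controls Crestway.
Crestway holds 70% of Ironvale, so Zara controls Ironvale.
Ironvale and Crestway and Zara together hold 13% + 55% + 7% = 75% of Palisade, so Zara controls Palisade.
Palisade and Zara and Crestway together hold 35% + 34% + 7% = 76% of Talus, so Zara controls Talus.
Ironvale and Crestway together hold 55% + 22% = 77% of Orbis, so Zara controls Orbis.
Palisade and Crestway together hold 10% + 57% = 67% of Lumen, so Zara controls Lumen.
No other company's threshold is met.

Crestway SpA, Ironvale Sarl, Lumen Industries Ltd, Orbis Estates Sdn Bhd, Palisade Resources SRL, Talus BV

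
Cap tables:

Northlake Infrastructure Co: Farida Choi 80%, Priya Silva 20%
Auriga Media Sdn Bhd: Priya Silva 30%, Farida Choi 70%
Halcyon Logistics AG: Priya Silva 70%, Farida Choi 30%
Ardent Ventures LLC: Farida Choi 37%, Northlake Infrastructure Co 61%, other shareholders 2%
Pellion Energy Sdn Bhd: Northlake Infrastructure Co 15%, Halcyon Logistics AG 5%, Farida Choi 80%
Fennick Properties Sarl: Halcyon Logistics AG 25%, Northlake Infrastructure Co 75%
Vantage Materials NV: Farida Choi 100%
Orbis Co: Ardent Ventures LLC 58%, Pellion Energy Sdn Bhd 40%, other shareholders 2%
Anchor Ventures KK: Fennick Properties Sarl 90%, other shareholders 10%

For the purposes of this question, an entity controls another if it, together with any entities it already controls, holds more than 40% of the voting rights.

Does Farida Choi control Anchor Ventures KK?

Yes

Farida holds 80% of Northlake, so Farida controls Northlake.
Northlake holds 75% of Fennick, so Farida controls Fennick.
Fennick holds 90% of Anchor, so Farida controls Anchor.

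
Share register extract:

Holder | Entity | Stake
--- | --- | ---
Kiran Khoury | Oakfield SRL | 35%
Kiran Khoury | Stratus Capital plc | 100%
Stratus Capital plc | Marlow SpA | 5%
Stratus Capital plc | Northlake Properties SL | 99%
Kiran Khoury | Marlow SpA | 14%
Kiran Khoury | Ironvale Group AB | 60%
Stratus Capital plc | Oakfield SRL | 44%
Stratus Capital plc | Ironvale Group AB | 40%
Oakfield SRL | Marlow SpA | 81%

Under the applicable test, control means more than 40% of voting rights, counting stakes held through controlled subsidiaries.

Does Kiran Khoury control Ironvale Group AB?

Kiran holds 100% of Stratus, so Kiran controls Stratus.
Stratus and Kiran together hold 40% + 60% = 100% of Ironvale, so Kiran controls Ironvale.

Yes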